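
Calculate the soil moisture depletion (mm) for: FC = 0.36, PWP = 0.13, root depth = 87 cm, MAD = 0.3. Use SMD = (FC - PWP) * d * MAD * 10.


SMD = (FC - PWP) * d * MAD * 10
SMD = (0.36 - 0.13) * 87 * 0.3 * 10
SMD = 0.2300 * 87 * 0.3 * 10

60.0300 mm


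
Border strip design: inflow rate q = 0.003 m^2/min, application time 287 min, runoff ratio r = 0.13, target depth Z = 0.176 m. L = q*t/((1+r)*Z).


L = q*t/((1+r)*Z)
L = 0.003*287/((1+0.13)*0.176)
L = 0.861/0.19888

4.3292 m


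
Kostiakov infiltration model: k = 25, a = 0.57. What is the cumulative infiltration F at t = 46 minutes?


F = k * t^a = 25 * 46^0.57
F = 25 * 8.866903

221.6726 mm


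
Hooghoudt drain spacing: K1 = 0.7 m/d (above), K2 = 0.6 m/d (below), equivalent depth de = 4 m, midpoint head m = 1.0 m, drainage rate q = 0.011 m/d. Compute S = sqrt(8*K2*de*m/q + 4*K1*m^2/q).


S^2 = 8*K2*de*m/q + 4*K1*m^2/q
S^2 = 8*0.6*4*1.0/0.011 + 4*0.7*1.0^2/0.011
S = sqrt(2000.0000)

44.7214 m


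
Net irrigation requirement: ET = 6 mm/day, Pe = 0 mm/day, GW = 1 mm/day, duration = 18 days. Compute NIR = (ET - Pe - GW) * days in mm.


Daily deficit = ET - Pe - GW = 6 - 0 - 1 = 5 mm/day
NIR = 5 * 18 = 90 mm

90.0000 mm


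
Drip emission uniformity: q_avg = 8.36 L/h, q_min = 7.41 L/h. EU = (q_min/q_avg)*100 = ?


EU = (q_min/q_avg)*100 = (7.41/8.36)*100 = 88.6364%

88.6364 %


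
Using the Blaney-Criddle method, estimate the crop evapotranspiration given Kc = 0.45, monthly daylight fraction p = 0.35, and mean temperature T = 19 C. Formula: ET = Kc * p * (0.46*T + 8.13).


ET = Kc * p * (0.46*T + 8.13)
ET = 0.45 * 0.35 * (0.46*19 + 8.13)
ET = 0.45 * 0.35 * 16.8700

2.6570 mm/day


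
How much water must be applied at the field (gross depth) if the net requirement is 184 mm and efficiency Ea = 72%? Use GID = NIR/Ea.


Ea = 72% = 0.72
GID = NIR / Ea = 184 / 0.72 = 255.5556 mm

255.5556 mm


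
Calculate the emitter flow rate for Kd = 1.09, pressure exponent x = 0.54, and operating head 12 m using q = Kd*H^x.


q = Kd * H^x = 1.09 * 12^0.54 = 1.09 * 3.826114

4.1705 L/h


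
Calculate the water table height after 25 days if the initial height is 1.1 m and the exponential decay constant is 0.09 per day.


m = m0 * exp(-k*t)
m = 1.1 * exp(-0.09 * 25)
m = 1.1 * exp(-2.2500)

0.1159 m


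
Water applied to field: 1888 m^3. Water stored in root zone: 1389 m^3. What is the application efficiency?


Ea = V_root / V_field * 100 = 1389 / 1888 * 100 = 73.5699%

73.5699 %


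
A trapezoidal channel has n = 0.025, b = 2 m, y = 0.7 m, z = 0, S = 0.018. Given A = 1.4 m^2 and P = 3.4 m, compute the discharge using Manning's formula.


R = A/P = 1.4/3.4 = 0.411765
Q = (1/0.025) * 1.4 * 0.411765^(2/3) * 0.018^0.5

4.1584 m^3/s


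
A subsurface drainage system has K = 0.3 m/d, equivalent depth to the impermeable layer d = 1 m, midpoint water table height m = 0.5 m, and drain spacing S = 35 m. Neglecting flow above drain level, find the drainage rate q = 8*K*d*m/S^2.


q = 8*K*d*m/S^2
q = 8*0.3*1*0.5/35^2
q = 1.2000 / 1225

9.7959e-04 m/d


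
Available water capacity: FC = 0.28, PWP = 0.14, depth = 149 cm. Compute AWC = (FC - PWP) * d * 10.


AWC = (FC - PWP) * d * 10
AWC = (0.28 - 0.14) * 149 * 10
AWC = 0.1400 * 149 * 10

208.6000 mm


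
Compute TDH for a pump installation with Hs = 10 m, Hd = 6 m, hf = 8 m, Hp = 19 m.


TDH = Hs + Hd + hf + Hp = 10 + 6 + 8 + 19 = 43

43 m


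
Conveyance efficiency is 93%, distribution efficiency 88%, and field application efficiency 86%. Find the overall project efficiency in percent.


Ec = 0.93, Eb = 0.88, Ea = 0.86
E = 0.93 * 0.88 * 0.86 * 100 = 70.3824%

70.3824 %


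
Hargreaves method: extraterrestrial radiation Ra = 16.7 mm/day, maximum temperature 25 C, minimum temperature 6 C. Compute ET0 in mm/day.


Tmean = (Tmax + Tmin)/2 = (25 + 6)/2 = 15.5
ET0 = 0.0023 * 16.7 * (15.5 + 17.8) * sqrt(25 - 6)
ET0 = 0.0023 * 16.7 * 33.3 * 4.358899

5.5753 mm/day


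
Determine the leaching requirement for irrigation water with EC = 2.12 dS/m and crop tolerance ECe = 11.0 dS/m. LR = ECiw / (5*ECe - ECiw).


LR = ECiw / (5*ECe - ECiw)
LR = 2.12 / (5*11.0 - 2.12)
LR = 2.12 / 52.8800

0.0401


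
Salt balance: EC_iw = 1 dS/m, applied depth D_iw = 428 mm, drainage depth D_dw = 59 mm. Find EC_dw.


EC_dw = EC_iw * D_iw / D_dw
EC_dw = 1 * 428 / 59
EC_dw = 428 / 59

7.2542 dS/m


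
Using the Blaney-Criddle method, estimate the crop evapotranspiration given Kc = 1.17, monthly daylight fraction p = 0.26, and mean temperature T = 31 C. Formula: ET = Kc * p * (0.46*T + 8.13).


ET = Kc * p * (0.46*T + 8.13)
ET = 1.17 * 0.26 * (0.46*31 + 8.13)
ET = 1.17 * 0.26 * 22.3900

6.8110 mm/day


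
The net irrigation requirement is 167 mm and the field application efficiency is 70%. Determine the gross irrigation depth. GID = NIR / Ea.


Ea = 70% = 0.7
GID = NIR / Ea = 167 / 0.7 = 238.5714 mm

238.5714 mm


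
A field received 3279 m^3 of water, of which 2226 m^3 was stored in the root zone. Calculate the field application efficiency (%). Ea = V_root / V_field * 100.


Ea = V_root / V_field * 100 = 2226 / 3279 * 100 = 67.8866%

67.8866 %


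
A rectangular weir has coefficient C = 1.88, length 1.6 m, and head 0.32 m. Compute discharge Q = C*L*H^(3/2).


Q = C * L * H^(3/2) = 1.88 * 1.6 * 0.32^1.5 = 1.88 * 1.6 * 0.181019

0.5445 m^3/s


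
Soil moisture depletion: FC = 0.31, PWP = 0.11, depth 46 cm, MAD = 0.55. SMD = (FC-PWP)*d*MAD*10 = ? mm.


SMD = (FC - PWP) * d * MAD * 10
SMD = (0.31 - 0.11) * 46 * 0.55 * 10
SMD = 0.2000 * 46 * 0.55 * 10

50.6000 mm


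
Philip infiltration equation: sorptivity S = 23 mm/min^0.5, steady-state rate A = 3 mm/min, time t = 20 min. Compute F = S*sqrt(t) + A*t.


F = S*sqrt(t) + A*t
F = 23*sqrt(20) + 3*20
F = 23*4.472136 + 60

162.8591 mm


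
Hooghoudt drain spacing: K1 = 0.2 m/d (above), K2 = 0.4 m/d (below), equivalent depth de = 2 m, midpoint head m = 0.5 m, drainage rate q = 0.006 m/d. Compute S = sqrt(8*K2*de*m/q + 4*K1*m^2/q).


S^2 = 8*K2*de*m/q + 4*K1*m^2/q
S^2 = 8*0.4*2*0.5/0.006 + 4*0.2*0.5^2/0.006
S = sqrt(566.6667)

23.8048 m


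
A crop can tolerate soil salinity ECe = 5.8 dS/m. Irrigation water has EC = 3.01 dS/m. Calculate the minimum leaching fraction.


LR = ECiw / (5*ECe - ECiw)
LR = 3.01 / (5*5.8 - 3.01)
LR = 3.01 / 25.9900

0.1158


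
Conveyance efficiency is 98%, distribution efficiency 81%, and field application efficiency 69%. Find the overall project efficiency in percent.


Ec = 0.98, Eb = 0.81, Ea = 0.69
E = 0.98 * 0.81 * 0.69 * 100 = 54.7722%

54.7722 %


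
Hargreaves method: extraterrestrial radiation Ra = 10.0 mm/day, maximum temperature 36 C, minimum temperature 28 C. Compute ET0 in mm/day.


Tmean = (Tmax + Tmin)/2 = (36 + 28)/2 = 32.0
ET0 = 0.0023 * 10.0 * (32.0 + 17.8) * sqrt(36 - 28)
ET0 = 0.0023 * 10.0 * 49.8 * 2.828427

3.2397 mm/day


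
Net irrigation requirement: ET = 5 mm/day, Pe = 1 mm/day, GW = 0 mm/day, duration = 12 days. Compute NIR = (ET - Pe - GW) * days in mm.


Daily deficit = ET - Pe - GW = 5 - 1 - 0 = 4 mm/day
NIR = 4 * 12 = 48 mm

48.0000 mm


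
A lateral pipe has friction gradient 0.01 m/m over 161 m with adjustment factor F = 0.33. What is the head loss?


hf = J * L * F = 0.01 * 161 * 0.33 = 0.5313 m

0.5313 m


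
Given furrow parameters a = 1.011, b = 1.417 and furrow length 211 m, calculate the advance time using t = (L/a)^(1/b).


t = (L/a)^(1/b)
t = (211/1.011)^(1/1.417)
t = 208.704253^(1/1.417)

43.3442 min


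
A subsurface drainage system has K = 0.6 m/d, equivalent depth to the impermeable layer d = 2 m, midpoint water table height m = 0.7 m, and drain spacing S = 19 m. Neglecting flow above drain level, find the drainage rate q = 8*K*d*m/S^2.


q = 8*K*d*m/S^2
q = 8*0.6*2*0.7/19^2
q = 6.7200 / 361

0.0186 m/d


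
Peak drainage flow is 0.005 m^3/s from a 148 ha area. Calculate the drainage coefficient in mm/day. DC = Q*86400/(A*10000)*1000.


DC = Q * 86400 / (A * 10000) * 1000
DC = 0.005 * 86400 / (148 * 10000) * 1000
DC = 432000.0000 / 1480000

0.2919 mm/day


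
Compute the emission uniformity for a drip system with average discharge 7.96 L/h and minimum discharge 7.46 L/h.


EU = (q_min/q_avg)*100 = (7.46/7.96)*100 = 93.7186%

93.7186 %


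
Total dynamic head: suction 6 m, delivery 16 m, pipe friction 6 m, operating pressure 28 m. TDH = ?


TDH = Hs + Hd + hf + Hp = 6 + 16 + 6 + 28 = 56

56 m


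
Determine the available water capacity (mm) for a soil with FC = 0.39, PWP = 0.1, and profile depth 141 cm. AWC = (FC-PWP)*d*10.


AWC = (FC - PWP) * d * 10
AWC = (0.39 - 0.1) * 141 * 10
AWC = 0.2900 * 141 * 10

408.9000 mm


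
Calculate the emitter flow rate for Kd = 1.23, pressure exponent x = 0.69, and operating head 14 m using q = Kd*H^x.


q = Kd * H^x = 1.23 * 14^0.69 = 1.23 * 6.177722

7.5986 L/h


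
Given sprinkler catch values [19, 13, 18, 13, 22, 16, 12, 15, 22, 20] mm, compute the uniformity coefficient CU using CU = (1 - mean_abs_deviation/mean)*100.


mean = 17.000000 mm
MAD = 3.200000 mm
CU = (1 - 3.200000/17.000000)*100

81.1765 %


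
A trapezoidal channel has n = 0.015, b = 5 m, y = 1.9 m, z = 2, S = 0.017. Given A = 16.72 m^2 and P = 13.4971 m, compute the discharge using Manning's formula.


R = A/P = 16.72/13.4971 = 1.238785
Q = (1/0.015) * 16.72 * 1.238785^(2/3) * 0.017^0.5

167.6358 m^3/s


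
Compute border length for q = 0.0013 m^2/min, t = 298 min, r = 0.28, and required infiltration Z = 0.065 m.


L = q*t/((1+r)*Z)
L = 0.0013*298/((1+0.28)*0.065)
L = 0.3874/0.0832

4.6563 m


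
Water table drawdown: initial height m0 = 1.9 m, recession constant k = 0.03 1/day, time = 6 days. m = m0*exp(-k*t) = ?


m = m0 * exp(-k*t)
m = 1.9 * exp(-0.03 * 6)
m = 1.9 * exp(-0.1800)

1.5870 m


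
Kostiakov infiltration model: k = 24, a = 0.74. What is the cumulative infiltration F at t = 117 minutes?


F = k * t^a = 24 * 117^0.74
F = 24 * 33.920132

814.0832 mm


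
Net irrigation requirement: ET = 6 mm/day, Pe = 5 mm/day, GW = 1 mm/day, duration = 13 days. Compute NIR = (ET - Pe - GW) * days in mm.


Daily deficit = ET - Pe - GW = 6 - 5 - 1 = 0 mm/day
NIR = 0 * 13 = 0 mm

0 mm


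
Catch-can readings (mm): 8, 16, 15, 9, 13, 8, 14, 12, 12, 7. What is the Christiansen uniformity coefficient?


mean = 11.400000 mm
MAD = 2.720000 mm
CU = (1 - 2.720000/11.400000)*100

76.1404 %


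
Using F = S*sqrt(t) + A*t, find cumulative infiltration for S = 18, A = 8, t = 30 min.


F = S*sqrt(t) + A*t
F = 18*sqrt(30) + 8*30
F = 18*5.477226 + 240

338.5901 mm


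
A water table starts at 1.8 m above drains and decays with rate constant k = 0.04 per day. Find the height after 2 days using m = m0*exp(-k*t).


m = m0 * exp(-k*t)
m = 1.8 * exp(-0.04 * 2)
m = 1.8 * exp(-0.0800)

1.6616 m


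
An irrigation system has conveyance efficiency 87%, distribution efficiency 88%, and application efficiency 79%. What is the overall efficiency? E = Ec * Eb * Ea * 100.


Ec = 0.87, Eb = 0.88, Ea = 0.79
E = 0.87 * 0.88 * 0.79 * 100 = 60.4824%

60.4824 %


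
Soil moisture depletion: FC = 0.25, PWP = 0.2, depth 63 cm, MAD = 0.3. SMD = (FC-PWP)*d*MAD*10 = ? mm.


SMD = (FC - PWP) * d * MAD * 10
SMD = (0.25 - 0.2) * 63 * 0.3 * 10
SMD = 0.0500 * 63 * 0.3 * 10

9.4500 mm


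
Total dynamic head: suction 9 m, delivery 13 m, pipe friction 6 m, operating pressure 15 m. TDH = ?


TDH = Hs + Hd + hf + Hp = 9 + 13 + 6 + 15 = 43

43 m


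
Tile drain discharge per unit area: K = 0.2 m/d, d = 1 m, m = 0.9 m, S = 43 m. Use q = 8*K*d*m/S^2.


q = 8*K*d*m/S^2
q = 8*0.2*1*0.9/43^2
q = 1.4400 / 1849

7.7880e-04 m/d


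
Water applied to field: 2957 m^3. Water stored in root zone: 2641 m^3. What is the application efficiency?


Ea = V_root / V_field * 100 = 2641 / 2957 * 100 = 89.3135%

89.3135 %


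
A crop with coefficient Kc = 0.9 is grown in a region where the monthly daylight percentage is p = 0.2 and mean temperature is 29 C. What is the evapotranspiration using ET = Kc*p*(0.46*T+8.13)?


ET = Kc * p * (0.46*T + 8.13)
ET = 0.9 * 0.2 * (0.46*29 + 8.13)
ET = 0.9 * 0.2 * 21.4700

3.8646 mm/day


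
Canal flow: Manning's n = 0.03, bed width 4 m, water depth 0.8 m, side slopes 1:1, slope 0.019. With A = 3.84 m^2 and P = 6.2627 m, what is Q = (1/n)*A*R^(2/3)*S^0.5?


R = A/P = 3.84/6.2627 = 0.613154
Q = (1/0.03) * 3.84 * 0.613154^(2/3) * 0.019^0.5

12.7340 m^3/s


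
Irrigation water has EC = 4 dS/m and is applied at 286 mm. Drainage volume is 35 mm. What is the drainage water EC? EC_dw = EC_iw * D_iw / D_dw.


EC_dw = EC_iw * D_iw / D_dw
EC_dw = 4 * 286 / 35
EC_dw = 1144 / 35

32.6857 dS/m


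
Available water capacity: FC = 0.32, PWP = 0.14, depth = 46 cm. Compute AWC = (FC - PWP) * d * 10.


AWC = (FC - PWP) * d * 10
AWC = (0.32 - 0.14) * 46 * 10
AWC = 0.1800 * 46 * 10

82.8000 mm


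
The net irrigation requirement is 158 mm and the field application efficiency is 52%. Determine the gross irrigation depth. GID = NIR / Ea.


Ea = 52% = 0.52
GID = NIR / Ea = 158 / 0.52 = 303.8462 mm

303.8462 mm


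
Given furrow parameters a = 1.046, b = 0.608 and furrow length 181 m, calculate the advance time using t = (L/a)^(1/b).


t = (L/a)^(1/b)
t = (181/1.046)^(1/0.608)
t = 173.040153^(1/0.608)

4799.1315 min


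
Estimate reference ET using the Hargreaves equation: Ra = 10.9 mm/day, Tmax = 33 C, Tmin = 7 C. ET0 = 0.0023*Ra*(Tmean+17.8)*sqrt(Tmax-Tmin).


Tmean = (Tmax + Tmin)/2 = (33 + 7)/2 = 20.0
ET0 = 0.0023 * 10.9 * (20.0 + 17.8) * sqrt(33 - 7)
ET0 = 0.0023 * 10.9 * 37.8 * 5.099020

4.8321 mm/day


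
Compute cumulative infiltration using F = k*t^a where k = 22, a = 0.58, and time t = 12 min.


F = k * t^a = 22 * 12^0.58
F = 22 * 4.225957

92.9711 mm


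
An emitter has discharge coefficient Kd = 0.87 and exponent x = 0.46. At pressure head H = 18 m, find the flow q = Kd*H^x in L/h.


q = Kd * H^x = 0.87 * 18^0.46 = 0.87 * 3.779422

3.2881 L/h


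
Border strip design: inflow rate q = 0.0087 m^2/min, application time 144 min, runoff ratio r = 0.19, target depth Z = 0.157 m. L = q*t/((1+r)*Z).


L = q*t/((1+r)*Z)
L = 0.0087*144/((1+0.19)*0.157)
L = 1.2528/0.18683

6.7056 m


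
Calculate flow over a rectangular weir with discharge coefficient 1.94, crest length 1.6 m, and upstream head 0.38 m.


Q = C * L * H^(3/2) = 1.94 * 1.6 * 0.38^1.5 = 1.94 * 1.6 * 0.234248

0.7271 m^3/s


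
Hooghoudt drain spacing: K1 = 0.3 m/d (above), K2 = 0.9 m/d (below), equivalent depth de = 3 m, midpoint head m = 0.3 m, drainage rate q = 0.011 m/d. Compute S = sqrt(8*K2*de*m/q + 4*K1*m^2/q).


S^2 = 8*K2*de*m/q + 4*K1*m^2/q
S^2 = 8*0.9*3*0.3/0.011 + 4*0.3*0.3^2/0.011
S = sqrt(598.9091)

24.4726 m


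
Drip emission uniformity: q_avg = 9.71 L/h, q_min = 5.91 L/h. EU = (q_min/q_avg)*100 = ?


EU = (q_min/q_avg)*100 = (5.91/9.71)*100 = 60.8651%

60.8651 %


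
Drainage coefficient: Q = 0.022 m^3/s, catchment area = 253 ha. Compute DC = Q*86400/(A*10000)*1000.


DC = Q * 86400 / (A * 10000) * 1000
DC = 0.022 * 86400 / (253 * 10000) * 1000
DC = 1900800.0000 / 2530000

0.7513 mm/day


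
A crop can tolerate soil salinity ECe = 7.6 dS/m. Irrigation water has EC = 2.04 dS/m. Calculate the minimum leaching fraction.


LR = ECiw / (5*ECe - ECiw)
LR = 2.04 / (5*7.6 - 2.04)
LR = 2.04 / 35.9600

0.0567


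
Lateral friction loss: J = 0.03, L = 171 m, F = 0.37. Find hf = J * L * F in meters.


hf = J * L * F = 0.03 * 171 * 0.37 = 1.8981 m

1.8981 m


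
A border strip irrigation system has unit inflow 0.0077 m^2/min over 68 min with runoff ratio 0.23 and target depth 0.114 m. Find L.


L = q*t/((1+r)*Z)
L = 0.0077*68/((1+0.23)*0.114)
L = 0.5236/0.14022

3.7341 m


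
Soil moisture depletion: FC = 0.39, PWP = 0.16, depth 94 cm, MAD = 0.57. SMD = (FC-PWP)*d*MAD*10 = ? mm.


SMD = (FC - PWP) * d * MAD * 10
SMD = (0.39 - 0.16) * 94 * 0.57 * 10
SMD = 0.2300 * 94 * 0.57 * 10

123.2340 mm


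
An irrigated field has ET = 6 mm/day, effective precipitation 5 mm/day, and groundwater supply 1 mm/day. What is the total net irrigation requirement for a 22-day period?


Daily deficit = ET - Pe - GW = 6 - 5 - 1 = 0 mm/day
NIR = 0 * 22 = 0 mm

0 mm


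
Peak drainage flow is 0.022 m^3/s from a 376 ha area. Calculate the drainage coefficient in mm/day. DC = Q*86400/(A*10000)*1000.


DC = Q * 86400 / (A * 10000) * 1000
DC = 0.022 * 86400 / (376 * 10000) * 1000
DC = 1900800.0000 / 3760000

0.5055 mm/day


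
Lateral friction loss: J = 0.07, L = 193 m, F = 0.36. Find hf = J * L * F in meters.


hf = J * L * F = 0.07 * 193 * 0.36 = 4.8636 m

4.8636 m


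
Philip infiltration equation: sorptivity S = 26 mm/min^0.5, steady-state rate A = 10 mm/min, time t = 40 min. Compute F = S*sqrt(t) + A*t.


F = S*sqrt(t) + A*t
F = 26*sqrt(40) + 10*40
F = 26*6.324555 + 400

564.4384 mm


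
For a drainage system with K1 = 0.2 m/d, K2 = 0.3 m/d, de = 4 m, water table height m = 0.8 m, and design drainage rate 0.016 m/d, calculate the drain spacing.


S^2 = 8*K2*de*m/q + 4*K1*m^2/q
S^2 = 8*0.3*4*0.8/0.016 + 4*0.2*0.8^2/0.016
S = sqrt(512.0000)

22.6274 m


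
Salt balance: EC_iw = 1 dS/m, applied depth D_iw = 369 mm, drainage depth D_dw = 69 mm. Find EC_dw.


EC_dw = EC_iw * D_iw / D_dw
EC_dw = 1 * 369 / 69
EC_dw = 369 / 69

5.3478 dS/m


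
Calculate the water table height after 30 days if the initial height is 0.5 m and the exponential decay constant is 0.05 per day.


m = m0 * exp(-k*t)
m = 0.5 * exp(-0.05 * 30)
m = 0.5 * exp(-1.5000)

0.1116 m


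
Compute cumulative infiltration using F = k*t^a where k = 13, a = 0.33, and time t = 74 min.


F = k * t^a = 13 * 74^0.33
F = 13 * 4.138533

53.8009 mm


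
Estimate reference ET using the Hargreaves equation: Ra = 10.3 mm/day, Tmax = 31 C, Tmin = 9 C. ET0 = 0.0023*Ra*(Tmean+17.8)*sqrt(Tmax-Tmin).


Tmean = (Tmax + Tmin)/2 = (31 + 9)/2 = 20.0
ET0 = 0.0023 * 10.3 * (20.0 + 17.8) * sqrt(31 - 9)
ET0 = 0.0023 * 10.3 * 37.8 * 4.690416

4.2002 mm/day


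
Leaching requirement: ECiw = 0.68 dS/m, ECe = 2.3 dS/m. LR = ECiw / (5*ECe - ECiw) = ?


LR = ECiw / (5*ECe - ECiw)
LR = 0.68 / (5*2.3 - 0.68)
LR = 0.68 / 10.8200

0.0628


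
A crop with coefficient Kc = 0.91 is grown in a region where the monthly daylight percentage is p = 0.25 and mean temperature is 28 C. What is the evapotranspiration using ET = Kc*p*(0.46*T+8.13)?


ET = Kc * p * (0.46*T + 8.13)
ET = 0.91 * 0.25 * (0.46*28 + 8.13)
ET = 0.91 * 0.25 * 21.0100

4.7798 mm/day


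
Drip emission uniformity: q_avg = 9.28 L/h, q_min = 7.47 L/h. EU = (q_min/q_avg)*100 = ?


EU = (q_min/q_avg)*100 = (7.47/9.28)*100 = 80.4957%

80.4957 %


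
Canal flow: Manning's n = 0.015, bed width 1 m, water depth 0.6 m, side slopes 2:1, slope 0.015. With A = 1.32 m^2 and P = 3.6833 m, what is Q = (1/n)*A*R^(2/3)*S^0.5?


R = A/P = 1.32/3.6833 = 0.358374
Q = (1/0.015) * 1.32 * 0.358374^(2/3) * 0.015^0.5

5.4378 m^3/s


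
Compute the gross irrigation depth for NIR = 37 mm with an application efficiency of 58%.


Ea = 58% = 0.58
GID = NIR / Ea = 37 / 0.58 = 63.7931 mm

63.7931 mm


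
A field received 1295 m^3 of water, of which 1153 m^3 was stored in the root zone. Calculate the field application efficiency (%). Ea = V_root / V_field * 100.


Ea = V_root / V_field * 100 = 1153 / 1295 * 100 = 89.0347%

89.0347 %


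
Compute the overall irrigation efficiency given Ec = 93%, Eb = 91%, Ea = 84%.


Ec = 0.93, Eb = 0.91, Ea = 0.84
E = 0.93 * 0.91 * 0.84 * 100 = 71.0892%

71.0892 %


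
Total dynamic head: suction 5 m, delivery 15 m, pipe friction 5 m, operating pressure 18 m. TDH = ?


TDH = Hs + Hd + hf + Hp = 5 + 15 + 5 + 18 = 43

43 m


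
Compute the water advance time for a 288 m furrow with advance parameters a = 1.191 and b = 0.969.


t = (L/a)^(1/b)
t = (288/1.191)^(1/0.969)
t = 241.813602^(1/0.969)

288.2255 min


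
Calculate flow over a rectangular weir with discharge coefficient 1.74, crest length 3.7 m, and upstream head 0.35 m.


Q = C * L * H^(3/2) = 1.74 * 3.7 * 0.35^1.5 = 1.74 * 3.7 * 0.207063

1.3331 m^3/s


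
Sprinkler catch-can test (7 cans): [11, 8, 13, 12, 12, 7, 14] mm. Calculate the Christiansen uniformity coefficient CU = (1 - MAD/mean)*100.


mean = 11.000000 mm
MAD = 2.000000 mm
CU = (1 - 2.000000/11.000000)*100

81.8182 %


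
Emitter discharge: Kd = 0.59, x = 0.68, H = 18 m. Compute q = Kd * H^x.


q = Kd * H^x = 0.59 * 18^0.68 = 0.59 * 7.138144

4.2115 L/h


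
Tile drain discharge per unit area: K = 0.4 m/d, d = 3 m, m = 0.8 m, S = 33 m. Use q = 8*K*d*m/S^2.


q = 8*K*d*m/S^2
q = 8*0.4*3*0.8/33^2
q = 7.6800 / 1089

0.0071 m/d


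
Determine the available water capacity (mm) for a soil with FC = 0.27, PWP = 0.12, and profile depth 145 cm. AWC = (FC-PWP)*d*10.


AWC = (FC - PWP) * d * 10
AWC = (0.27 - 0.12) * 145 * 10
AWC = 0.1500 * 145 * 10

217.5000 mm


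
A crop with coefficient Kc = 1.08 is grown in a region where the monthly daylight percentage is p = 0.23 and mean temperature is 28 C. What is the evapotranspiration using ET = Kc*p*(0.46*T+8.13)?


ET = Kc * p * (0.46*T + 8.13)
ET = 1.08 * 0.23 * (0.46*28 + 8.13)
ET = 1.08 * 0.23 * 21.0100

5.2189 mm/day


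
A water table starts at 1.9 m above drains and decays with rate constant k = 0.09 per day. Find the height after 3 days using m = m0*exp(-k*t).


m = m0 * exp(-k*t)
m = 1.9 * exp(-0.09 * 3)
m = 1.9 * exp(-0.2700)

1.4504 m


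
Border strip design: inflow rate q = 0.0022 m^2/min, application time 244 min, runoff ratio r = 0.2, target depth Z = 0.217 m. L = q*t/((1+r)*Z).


L = q*t/((1+r)*Z)
L = 0.0022*244/((1+0.2)*0.217)
L = 0.5368/0.2604

2.0614 m


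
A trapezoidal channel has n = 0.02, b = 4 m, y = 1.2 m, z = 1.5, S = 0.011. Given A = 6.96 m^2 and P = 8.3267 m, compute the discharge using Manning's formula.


R = A/P = 6.96/8.3267 = 0.835865
Q = (1/0.02) * 6.96 * 0.835865^(2/3) * 0.011^0.5

32.3867 m^3/s


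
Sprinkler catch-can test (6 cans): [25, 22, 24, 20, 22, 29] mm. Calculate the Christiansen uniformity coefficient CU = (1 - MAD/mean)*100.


mean = 23.666667 mm
MAD = 2.333333 mm
CU = (1 - 2.333333/23.666667)*100

90.1408 %


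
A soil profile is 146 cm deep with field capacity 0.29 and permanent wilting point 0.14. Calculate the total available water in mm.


AWC = (FC - PWP) * d * 10
AWC = (0.29 - 0.14) * 146 * 10
AWC = 0.1500 * 146 * 10

219.0000 mm


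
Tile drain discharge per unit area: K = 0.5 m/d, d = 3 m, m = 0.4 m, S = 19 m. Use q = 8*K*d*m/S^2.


q = 8*K*d*m/S^2
q = 8*0.5*3*0.4/19^2
q = 4.8000 / 361

0.0133 m/d


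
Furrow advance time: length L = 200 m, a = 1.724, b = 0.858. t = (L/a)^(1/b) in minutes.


t = (L/a)^(1/b)
t = (200/1.724)^(1/0.858)
t = 116.009281^(1/0.858)

254.7820 min


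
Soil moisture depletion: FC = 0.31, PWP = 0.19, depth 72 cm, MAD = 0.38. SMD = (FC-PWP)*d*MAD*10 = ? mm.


SMD = (FC - PWP) * d * MAD * 10
SMD = (0.31 - 0.19) * 72 * 0.38 * 10
SMD = 0.1200 * 72 * 0.38 * 10

32.8320 mm


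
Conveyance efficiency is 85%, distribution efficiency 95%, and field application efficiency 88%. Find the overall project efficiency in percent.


Ec = 0.85, Eb = 0.95, Ea = 0.88
E = 0.85 * 0.95 * 0.88 * 100 = 71.0600%

71.0600 %


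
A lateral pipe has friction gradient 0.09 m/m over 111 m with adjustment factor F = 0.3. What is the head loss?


hf = J * L * F = 0.09 * 111 * 0.3 = 2.9970 m

2.9970 m


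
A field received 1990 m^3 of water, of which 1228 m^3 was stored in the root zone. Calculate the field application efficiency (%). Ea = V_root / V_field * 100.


Ea = V_root / V_field * 100 = 1228 / 1990 * 100 = 61.7085%

61.7085 %


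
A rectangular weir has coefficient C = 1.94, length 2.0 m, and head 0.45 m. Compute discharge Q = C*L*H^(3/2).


Q = C * L * H^(3/2) = 1.94 * 2.0 * 0.45^1.5 = 1.94 * 2.0 * 0.301869

1.1713 m^3/s


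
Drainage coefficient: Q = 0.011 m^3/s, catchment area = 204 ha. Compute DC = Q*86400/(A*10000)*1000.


DC = Q * 86400 / (A * 10000) * 1000
DC = 0.011 * 86400 / (204 * 10000) * 1000
DC = 950400.0000 / 2040000

0.4659 mm/day


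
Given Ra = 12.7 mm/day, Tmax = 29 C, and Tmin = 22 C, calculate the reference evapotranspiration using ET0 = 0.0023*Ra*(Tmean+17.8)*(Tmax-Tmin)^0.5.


Tmean = (Tmax + Tmin)/2 = (29 + 22)/2 = 25.5
ET0 = 0.0023 * 12.7 * (25.5 + 17.8) * sqrt(29 - 22)
ET0 = 0.0023 * 12.7 * 43.3 * 2.645751

3.3463 mm/day


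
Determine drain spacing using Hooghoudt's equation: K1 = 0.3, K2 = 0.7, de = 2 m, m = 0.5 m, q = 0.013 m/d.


S^2 = 8*K2*de*m/q + 4*K1*m^2/q
S^2 = 8*0.7*2*0.5/0.013 + 4*0.3*0.5^2/0.013
S = sqrt(453.8462)

21.3037 m


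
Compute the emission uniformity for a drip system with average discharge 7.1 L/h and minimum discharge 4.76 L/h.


EU = (q_min/q_avg)*100 = (4.76/7.1)*100 = 67.0423%

67.0423 %


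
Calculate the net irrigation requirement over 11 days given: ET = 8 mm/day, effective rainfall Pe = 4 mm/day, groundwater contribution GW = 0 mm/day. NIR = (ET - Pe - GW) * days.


Daily deficit = ET - Pe - GW = 8 - 4 - 0 = 4 mm/day
NIR = 4 * 11 = 44 mm

44.0000 mm


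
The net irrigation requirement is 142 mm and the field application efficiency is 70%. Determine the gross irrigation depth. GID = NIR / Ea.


Ea = 70% = 0.7
GID = NIR / Ea = 142 / 0.7 = 202.8571 mm

202.8571 mm


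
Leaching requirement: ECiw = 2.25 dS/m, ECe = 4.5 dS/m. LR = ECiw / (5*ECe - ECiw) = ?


LR = ECiw / (5*ECe - ECiw)
LR = 2.25 / (5*4.5 - 2.25)
LR = 2.25 / 20.2500

0.1111


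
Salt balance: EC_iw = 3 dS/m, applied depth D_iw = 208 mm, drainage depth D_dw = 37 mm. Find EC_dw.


EC_dw = EC_iw * D_iw / D_dw
EC_dw = 3 * 208 / 37
EC_dw = 624 / 37

16.8649 dS/m


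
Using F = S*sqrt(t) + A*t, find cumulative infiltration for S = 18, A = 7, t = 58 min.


F = S*sqrt(t) + A*t
F = 18*sqrt(58) + 7*58
F = 18*7.615773 + 406

543.0839 mm


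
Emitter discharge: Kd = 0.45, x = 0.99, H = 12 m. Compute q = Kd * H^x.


q = Kd * H^x = 0.45 * 12^0.99 = 0.45 * 11.705486

5.2675 L/h


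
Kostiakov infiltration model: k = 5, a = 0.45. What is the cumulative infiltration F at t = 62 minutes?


F = k * t^a = 5 * 62^0.45
F = 5 * 6.405843

32.0292 mm


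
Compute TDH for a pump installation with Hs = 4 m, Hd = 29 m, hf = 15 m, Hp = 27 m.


TDH = Hs + Hd + hf + Hp = 4 + 29 + 15 + 27 = 75

75 m


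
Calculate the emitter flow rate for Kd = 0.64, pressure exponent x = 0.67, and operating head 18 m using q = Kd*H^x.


q = Kd * H^x = 0.64 * 18^0.67 = 0.64 * 6.934778

4.4383 L/h


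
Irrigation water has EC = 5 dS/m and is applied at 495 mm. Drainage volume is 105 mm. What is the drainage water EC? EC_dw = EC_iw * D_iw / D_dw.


EC_dw = EC_iw * D_iw / D_dw
EC_dw = 5 * 495 / 105
EC_dw = 2475 / 105

23.5714 dS/m


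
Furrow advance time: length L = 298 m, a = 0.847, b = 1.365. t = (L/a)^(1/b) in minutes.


t = (L/a)^(1/b)
t = (298/0.847)^(1/1.365)
t = 351.829988^(1/1.365)

73.3576 min


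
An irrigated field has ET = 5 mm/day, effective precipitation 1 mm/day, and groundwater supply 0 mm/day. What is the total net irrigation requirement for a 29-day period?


Daily deficit = ET - Pe - GW = 5 - 1 - 0 = 4 mm/day
NIR = 4 * 29 = 116 mm

116.0000 mm


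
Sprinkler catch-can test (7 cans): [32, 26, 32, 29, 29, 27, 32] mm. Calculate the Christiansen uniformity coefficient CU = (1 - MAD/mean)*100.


mean = 29.571429 mm
MAD = 2.081633 mm
CU = (1 - 2.081633/29.571429)*100

92.9607 %


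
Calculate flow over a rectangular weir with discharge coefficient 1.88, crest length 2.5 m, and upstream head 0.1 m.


Q = C * L * H^(3/2) = 1.88 * 2.5 * 0.1^1.5 = 1.88 * 2.5 * 0.031623

0.1486 m^3/s


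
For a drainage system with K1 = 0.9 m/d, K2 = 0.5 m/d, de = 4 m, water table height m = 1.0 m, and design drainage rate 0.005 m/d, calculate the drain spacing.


S^2 = 8*K2*de*m/q + 4*K1*m^2/q
S^2 = 8*0.5*4*1.0/0.005 + 4*0.9*1.0^2/0.005
S = sqrt(3920.0000)

62.6099 m


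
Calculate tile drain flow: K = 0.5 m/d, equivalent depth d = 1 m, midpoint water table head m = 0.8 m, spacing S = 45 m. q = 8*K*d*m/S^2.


q = 8*K*d*m/S^2
q = 8*0.5*1*0.8/45^2
q = 3.2000 / 2025

0.0016 m/d


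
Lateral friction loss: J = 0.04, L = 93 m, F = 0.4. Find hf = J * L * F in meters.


hf = J * L * F = 0.04 * 93 * 0.4 = 1.4880 m

1.4880 m


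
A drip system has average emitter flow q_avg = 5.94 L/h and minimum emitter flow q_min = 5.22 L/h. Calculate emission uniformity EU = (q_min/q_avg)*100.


EU = (q_min/q_avg)*100 = (5.22/5.94)*100 = 87.8788%

87.8788 %


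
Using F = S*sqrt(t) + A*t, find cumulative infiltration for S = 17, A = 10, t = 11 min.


F = S*sqrt(t) + A*t
F = 17*sqrt(11) + 10*11
F = 17*3.316625 + 110

166.3826 mm


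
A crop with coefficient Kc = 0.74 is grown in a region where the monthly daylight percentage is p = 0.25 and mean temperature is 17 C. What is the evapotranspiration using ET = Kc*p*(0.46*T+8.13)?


ET = Kc * p * (0.46*T + 8.13)
ET = 0.74 * 0.25 * (0.46*17 + 8.13)
ET = 0.74 * 0.25 * 15.9500

2.9508 mm/day


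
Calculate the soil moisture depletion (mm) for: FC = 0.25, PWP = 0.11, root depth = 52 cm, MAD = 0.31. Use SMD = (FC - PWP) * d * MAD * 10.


SMD = (FC - PWP) * d * MAD * 10
SMD = (0.25 - 0.11) * 52 * 0.31 * 10
SMD = 0.1400 * 52 * 0.31 * 10

22.5680 mm


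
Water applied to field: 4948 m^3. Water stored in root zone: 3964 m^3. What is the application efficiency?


Ea = V_root / V_field * 100 = 3964 / 4948 * 100 = 80.1132%

80.1132 %


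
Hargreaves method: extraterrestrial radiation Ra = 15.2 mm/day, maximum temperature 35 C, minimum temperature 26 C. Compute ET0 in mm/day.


Tmean = (Tmax + Tmin)/2 = (35 + 26)/2 = 30.5
ET0 = 0.0023 * 15.2 * (30.5 + 17.8) * sqrt(35 - 26)
ET0 = 0.0023 * 15.2 * 48.3 * 3.000000

5.0657 mm/day


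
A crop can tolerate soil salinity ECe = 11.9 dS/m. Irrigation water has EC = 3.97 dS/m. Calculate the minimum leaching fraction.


LR = ECiw / (5*ECe - ECiw)
LR = 3.97 / (5*11.9 - 3.97)
LR = 3.97 / 55.5300

0.0715


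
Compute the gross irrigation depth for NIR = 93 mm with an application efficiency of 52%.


Ea = 52% = 0.52
GID = NIR / Ea = 93 / 0.52 = 178.8462 mm

178.8462 mm


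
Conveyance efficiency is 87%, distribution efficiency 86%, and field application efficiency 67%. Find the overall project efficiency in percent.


Ec = 0.87, Eb = 0.86, Ea = 0.67
E = 0.87 * 0.86 * 0.67 * 100 = 50.1294%

50.1294 %


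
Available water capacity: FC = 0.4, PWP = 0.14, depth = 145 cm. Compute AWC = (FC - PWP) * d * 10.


AWC = (FC - PWP) * d * 10
AWC = (0.4 - 0.14) * 145 * 10
AWC = 0.2600 * 145 * 10

377.0000 mm


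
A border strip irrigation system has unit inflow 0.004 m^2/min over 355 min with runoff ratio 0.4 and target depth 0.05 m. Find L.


L = q*t/((1+r)*Z)
L = 0.004*355/((1+0.4)*0.05)
L = 1.42/0.07

20.2857 m


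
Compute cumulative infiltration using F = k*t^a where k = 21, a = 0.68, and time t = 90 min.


F = k * t^a = 21 * 90^0.68
F = 21 * 21.324797

447.8207 mm


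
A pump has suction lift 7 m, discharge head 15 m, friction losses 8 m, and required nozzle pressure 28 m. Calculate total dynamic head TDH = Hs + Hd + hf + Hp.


TDH = Hs + Hd + hf + Hp = 7 + 15 + 8 + 28 = 58

58 m


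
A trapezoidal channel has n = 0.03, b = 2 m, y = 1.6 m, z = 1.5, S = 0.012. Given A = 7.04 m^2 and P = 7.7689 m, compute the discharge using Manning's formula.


R = A/P = 7.04/7.7689 = 0.906177
Q = (1/0.03) * 7.04 * 0.906177^(2/3) * 0.012^0.5

24.0723 m^3/s


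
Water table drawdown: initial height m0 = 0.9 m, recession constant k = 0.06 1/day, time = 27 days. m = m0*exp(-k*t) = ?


m = m0 * exp(-k*t)
m = 0.9 * exp(-0.06 * 27)
m = 0.9 * exp(-1.6200)

0.1781 m


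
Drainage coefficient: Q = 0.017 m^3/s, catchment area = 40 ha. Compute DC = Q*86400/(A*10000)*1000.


DC = Q * 86400 / (A * 10000) * 1000
DC = 0.017 * 86400 / (40 * 10000) * 1000
DC = 1468800.0000 / 400000

3.6720 mm/day


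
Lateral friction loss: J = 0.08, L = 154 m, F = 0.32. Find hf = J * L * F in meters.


hf = J * L * F = 0.08 * 154 * 0.32 = 3.9424 m

3.9424 m


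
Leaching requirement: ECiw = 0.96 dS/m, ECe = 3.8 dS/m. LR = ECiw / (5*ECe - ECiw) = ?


LR = ECiw / (5*ECe - ECiw)
LR = 0.96 / (5*3.8 - 0.96)
LR = 0.96 / 18.0400

0.0532


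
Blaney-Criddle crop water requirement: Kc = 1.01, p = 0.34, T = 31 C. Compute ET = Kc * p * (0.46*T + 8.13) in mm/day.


ET = Kc * p * (0.46*T + 8.13)
ET = 1.01 * 0.34 * (0.46*31 + 8.13)
ET = 1.01 * 0.34 * 22.3900

7.6887 mm/day


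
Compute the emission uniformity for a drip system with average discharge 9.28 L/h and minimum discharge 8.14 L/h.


EU = (q_min/q_avg)*100 = (8.14/9.28)*100 = 87.7155%

87.7155 %


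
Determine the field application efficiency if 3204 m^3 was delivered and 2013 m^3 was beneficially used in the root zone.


Ea = V_root / V_field * 100 = 2013 / 3204 * 100 = 62.8277%

62.8277 %


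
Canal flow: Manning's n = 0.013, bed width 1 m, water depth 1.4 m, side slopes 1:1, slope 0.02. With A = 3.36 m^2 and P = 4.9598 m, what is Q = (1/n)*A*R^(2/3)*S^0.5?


R = A/P = 3.36/4.9598 = 0.677447
Q = (1/0.013) * 3.36 * 0.677447^(2/3) * 0.02^0.5

28.1943 m^3/s


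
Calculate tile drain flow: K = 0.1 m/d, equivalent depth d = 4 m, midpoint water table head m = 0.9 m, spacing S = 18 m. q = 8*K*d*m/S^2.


q = 8*K*d*m/S^2
q = 8*0.1*4*0.9/18^2
q = 2.8800 / 324

0.0089 m/d


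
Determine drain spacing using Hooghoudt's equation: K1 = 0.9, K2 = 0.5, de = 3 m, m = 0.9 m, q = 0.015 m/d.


S^2 = 8*K2*de*m/q + 4*K1*m^2/q
S^2 = 8*0.5*3*0.9/0.015 + 4*0.9*0.9^2/0.015
S = sqrt(914.4000)

30.2390 m


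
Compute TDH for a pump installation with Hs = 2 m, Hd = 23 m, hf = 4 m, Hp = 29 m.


TDH = Hs + Hd + hf + Hp = 2 + 23 + 4 + 29 = 58

58 m


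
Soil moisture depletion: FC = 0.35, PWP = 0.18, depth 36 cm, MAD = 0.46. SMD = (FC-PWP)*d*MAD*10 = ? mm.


SMD = (FC - PWP) * d * MAD * 10
SMD = (0.35 - 0.18) * 36 * 0.46 * 10
SMD = 0.1700 * 36 * 0.46 * 10

28.1520 mm


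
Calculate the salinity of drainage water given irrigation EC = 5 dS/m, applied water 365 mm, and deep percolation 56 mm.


EC_dw = EC_iw * D_iw / D_dw
EC_dw = 5 * 365 / 56
EC_dw = 1825 / 56

32.5893 dS/m


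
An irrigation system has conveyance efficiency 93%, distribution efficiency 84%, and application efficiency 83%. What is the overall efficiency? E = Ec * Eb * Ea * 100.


Ec = 0.93, Eb = 0.84, Ea = 0.83
E = 0.93 * 0.84 * 0.83 * 100 = 64.8396%

64.8396 %


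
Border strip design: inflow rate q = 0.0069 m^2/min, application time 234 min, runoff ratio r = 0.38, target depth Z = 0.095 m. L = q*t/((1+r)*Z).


L = q*t/((1+r)*Z)
L = 0.0069*234/((1+0.38)*0.095)
L = 1.6146/0.1311

12.3158 m


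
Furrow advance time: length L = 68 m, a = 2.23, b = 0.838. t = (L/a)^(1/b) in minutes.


t = (L/a)^(1/b)
t = (68/2.23)^(1/0.838)
t = 30.493274^(1/0.838)

59.0373 min


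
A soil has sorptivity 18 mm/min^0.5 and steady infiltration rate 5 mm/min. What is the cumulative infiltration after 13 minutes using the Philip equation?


F = S*sqrt(t) + A*t
F = 18*sqrt(13) + 5*13
F = 18*3.605551 + 65

129.8999 mm


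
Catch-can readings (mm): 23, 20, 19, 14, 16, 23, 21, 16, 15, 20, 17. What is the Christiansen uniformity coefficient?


mean = 18.545455 mm
MAD = 2.677686 mm
CU = (1 - 2.677686/18.545455)*100

85.5615 %


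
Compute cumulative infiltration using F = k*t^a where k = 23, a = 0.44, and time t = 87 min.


F = k * t^a = 23 * 87^0.44
F = 23 * 7.134910

164.1029 mm


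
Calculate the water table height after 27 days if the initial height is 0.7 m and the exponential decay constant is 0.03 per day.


m = m0 * exp(-k*t)
m = 0.7 * exp(-0.03 * 27)
m = 0.7 * exp(-0.8100)

0.3114 m


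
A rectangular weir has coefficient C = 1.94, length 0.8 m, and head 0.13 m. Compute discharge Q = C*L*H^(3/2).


Q = C * L * H^(3/2) = 1.94 * 0.8 * 0.13^1.5 = 1.94 * 0.8 * 0.046872

0.0727 m^3/s


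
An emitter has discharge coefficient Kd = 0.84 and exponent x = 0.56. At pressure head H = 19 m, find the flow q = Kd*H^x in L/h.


q = Kd * H^x = 0.84 * 19^0.56 = 0.84 * 5.201182

4.3690 L/h


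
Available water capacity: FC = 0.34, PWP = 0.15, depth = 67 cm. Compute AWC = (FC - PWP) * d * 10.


AWC = (FC - PWP) * d * 10
AWC = (0.34 - 0.15) * 67 * 10
AWC = 0.1900 * 67 * 10

127.3000 mm


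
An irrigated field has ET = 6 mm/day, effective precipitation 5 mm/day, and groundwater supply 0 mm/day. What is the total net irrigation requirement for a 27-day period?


Daily deficit = ET - Pe - GW = 6 - 5 - 0 = 1 mm/day
NIR = 1 * 27 = 27 mm

27.0000 mm


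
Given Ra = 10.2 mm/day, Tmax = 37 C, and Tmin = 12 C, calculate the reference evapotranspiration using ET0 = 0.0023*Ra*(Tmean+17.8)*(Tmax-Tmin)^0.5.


Tmean = (Tmax + Tmin)/2 = (37 + 12)/2 = 24.5
ET0 = 0.0023 * 10.2 * (24.5 + 17.8) * sqrt(37 - 12)
ET0 = 0.0023 * 10.2 * 42.3 * 5.000000

4.9618 mm/day


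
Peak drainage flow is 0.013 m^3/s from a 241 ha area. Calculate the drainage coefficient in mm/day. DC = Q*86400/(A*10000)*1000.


DC = Q * 86400 / (A * 10000) * 1000
DC = 0.013 * 86400 / (241 * 10000) * 1000
DC = 1123200.0000 / 2410000

0.4661 mm/day


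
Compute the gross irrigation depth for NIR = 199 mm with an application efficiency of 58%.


Ea = 58% = 0.58
GID = NIR / Ea = 199 / 0.58 = 343.1034 mm

343.1034 mm


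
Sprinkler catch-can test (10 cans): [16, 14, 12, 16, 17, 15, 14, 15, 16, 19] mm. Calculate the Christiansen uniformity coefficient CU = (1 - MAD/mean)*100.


mean = 15.400000 mm
MAD = 1.400000 mm
CU = (1 - 1.400000/15.400000)*100

90.9091 %


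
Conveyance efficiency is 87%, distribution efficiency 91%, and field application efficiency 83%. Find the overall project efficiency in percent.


Ec = 0.87, Eb = 0.91, Ea = 0.83
E = 0.87 * 0.91 * 0.83 * 100 = 65.7111%

65.7111 %


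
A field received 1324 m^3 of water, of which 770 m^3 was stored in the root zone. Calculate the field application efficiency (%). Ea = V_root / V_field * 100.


Ea = V_root / V_field * 100 = 770 / 1324 * 100 = 58.1571%

58.1571 %


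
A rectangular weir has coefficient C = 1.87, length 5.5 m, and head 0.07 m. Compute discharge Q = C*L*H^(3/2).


Q = C * L * H^(3/2) = 1.87 * 5.5 * 0.07^1.5 = 1.87 * 5.5 * 0.018520

0.1905 m^3/s


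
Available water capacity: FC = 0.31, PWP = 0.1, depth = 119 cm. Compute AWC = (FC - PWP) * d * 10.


AWC = (FC - PWP) * d * 10
AWC = (0.31 - 0.1) * 119 * 10
AWC = 0.2100 * 119 * 10

249.9000 mm


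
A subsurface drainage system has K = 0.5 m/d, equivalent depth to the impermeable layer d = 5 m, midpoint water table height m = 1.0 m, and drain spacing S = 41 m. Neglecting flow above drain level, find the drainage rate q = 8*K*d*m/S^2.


q = 8*K*d*m/S^2
q = 8*0.5*5*1.0/41^2
q = 20.0000 / 1681

0.0119 m/d


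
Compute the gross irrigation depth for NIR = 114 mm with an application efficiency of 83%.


Ea = 83% = 0.83
GID = NIR / Ea = 114 / 0.83 = 137.3494 mm

137.3494 mm


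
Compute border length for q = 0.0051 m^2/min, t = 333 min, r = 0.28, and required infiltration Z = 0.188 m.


L = q*t/((1+r)*Z)
L = 0.0051*333/((1+0.28)*0.188)
L = 1.6983/0.24064

7.0574 m


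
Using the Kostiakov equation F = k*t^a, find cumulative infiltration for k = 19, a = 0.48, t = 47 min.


F = k * t^a = 19 * 47^0.48
F = 19 * 6.347562

120.6037 mm


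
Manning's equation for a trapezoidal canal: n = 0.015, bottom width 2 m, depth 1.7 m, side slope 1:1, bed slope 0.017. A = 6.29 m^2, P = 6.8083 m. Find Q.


R = A/P = 6.29/6.8083 = 0.923872
Q = (1/0.015) * 6.29 * 0.923872^(2/3) * 0.017^0.5

51.8631 m^3/s
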